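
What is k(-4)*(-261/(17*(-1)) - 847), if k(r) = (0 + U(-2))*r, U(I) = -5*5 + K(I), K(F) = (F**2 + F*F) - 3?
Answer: -1131040/17 ≈ -66532.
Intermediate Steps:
K(F) = -3 + 2*F**2 (K(F) = (F**2 + F**2) - 3 = 2*F**2 - 3 = -3 + 2*F**2)
U(I) = -28 + 2*I**2 (U(I) = -5*5 + (-3 + 2*I**2) = -25 + (-3 + 2*I**2) = -28 + 2*I**2)
k(r) = -20*r (k(r) = (0 + (-28 + 2*(-2)**2))*r = (0 + (-28 + 2*4))*r = (0 + (-28 + 8))*r = (0 - 20)*r = -20*r)
k(-4)*(-261/(17*(-1)) - 847) = (-20*(-4))*(-261/(17*(-1)) - 847) = 80*(-261/(-17) - 847) = 80*(-261*(-1/17) - 847) = 80*(261/17 - 847) = 80*(-14138/17) = -1131040/17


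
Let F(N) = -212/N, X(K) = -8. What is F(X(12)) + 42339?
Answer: 84731/2 ≈ 42366.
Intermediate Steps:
F(X(12)) + 42339 = -212/(-8) + 42339 = -212*(-⅛) + 42339 = 53/2 + 42339 = 84731/2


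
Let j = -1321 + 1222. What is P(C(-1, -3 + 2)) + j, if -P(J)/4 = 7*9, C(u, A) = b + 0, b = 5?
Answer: -351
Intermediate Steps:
j = -99
C(u, A) = 5 (C(u, A) = 5 + 0 = 5)
P(J) = -252 (P(J) = -28*9 = -4*63 = -252)
P(C(-1, -3 + 2)) + j = -252 - 99 = -351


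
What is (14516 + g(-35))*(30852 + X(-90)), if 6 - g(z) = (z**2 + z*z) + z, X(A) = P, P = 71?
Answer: 374384761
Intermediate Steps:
X(A) = 71
g(z) = 6 - z - 2*z**2 (g(z) = 6 - ((z**2 + z*z) + z) = 6 - ((z**2 + z**2) + z) = 6 - (2*z**2 + z) = 6 - (z + 2*z**2) = 6 + (-z - 2*z**2) = 6 - z - 2*z**2)
(14516 + g(-35))*(30852 + X(-90)) = (14516 + (6 - 1*(-35) - 2*(-35)**2))*(30852 + 71) = (14516 + (6 + 35 - 2*1225))*30923 = (14516 + (6 + 35 - 2450))*30923 = (14516 - 2409)*30923 = 12107*30923 = 374384761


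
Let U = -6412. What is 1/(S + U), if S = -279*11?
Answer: -1/9481 ≈ -0.00010547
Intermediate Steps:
S = -3069
1/(S + U) = 1/(-3069 - 6412) = 1/(-9481) = -1/9481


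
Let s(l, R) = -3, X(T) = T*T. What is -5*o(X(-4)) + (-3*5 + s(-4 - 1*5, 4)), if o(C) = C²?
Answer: -1298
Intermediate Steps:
X(T) = T²
-5*o(X(-4)) + (-3*5 + s(-4 - 1*5, 4)) = -5*((-4)²)² + (-3*5 - 3) = -5*16² + (-15 - 3) = -5*256 - 18 = -1280 - 18 = -1298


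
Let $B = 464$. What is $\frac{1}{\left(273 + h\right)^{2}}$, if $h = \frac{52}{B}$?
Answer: $\frac{13456}{1003685761} \approx 1.3407 \cdot 10^{-5}$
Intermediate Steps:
$h = \frac{13}{116}$ ($h = \frac{52}{464} = 52 \cdot \frac{1}{464} = \frac{13}{116} \approx 0.11207$)
$\frac{1}{\left(273 + h\right)^{2}} = \frac{1}{\left(273 + \frac{13}{116}\right)^{2}} = \frac{1}{\left(\frac{31681}{116}\right)^{2}} = \frac{1}{\frac{1003685761}{13456}} = \frac{13456}{1003685761}$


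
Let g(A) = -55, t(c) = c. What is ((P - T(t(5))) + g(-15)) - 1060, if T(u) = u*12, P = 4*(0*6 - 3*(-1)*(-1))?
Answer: -1187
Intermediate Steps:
P = -12 (P = 4*(0 + 3*(-1)) = 4*(0 - 3) = 4*(-3) = -12)
T(u) = 12*u
((P - T(t(5))) + g(-15)) - 1060 = ((-12 - 12*5) - 55) - 1060 = ((-12 - 1*60) - 55) - 1060 = ((-12 - 60) - 55) - 1060 = (-72 - 55) - 1060 = -127 - 1060 = -1187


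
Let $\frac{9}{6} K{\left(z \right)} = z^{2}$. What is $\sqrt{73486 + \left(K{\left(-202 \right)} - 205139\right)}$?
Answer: $\frac{i \sqrt{940053}}{3} \approx 323.19 i$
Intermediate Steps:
$K{\left(z \right)} = \frac{2 z^{2}}{3}$
$\sqrt{73486 + \left(K{\left(-202 \right)} - 205139\right)} = \sqrt{73486 - \left(205139 - \frac{2 \left(-202\right)^{2}}{3}\right)} = \sqrt{73486 + \left(\frac{2}{3} \cdot 40804 - 205139\right)} = \sqrt{73486 + \left(\frac{81608}{3} - 205139\right)} = \sqrt{73486 - \frac{533809}{3}} = \sqrt{- \frac{313351}{3}} = \frac{i \sqrt{940053}}{3}$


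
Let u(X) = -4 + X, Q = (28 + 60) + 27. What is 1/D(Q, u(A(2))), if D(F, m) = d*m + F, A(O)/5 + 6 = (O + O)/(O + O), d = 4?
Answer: -1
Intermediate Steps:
Q = 115 (Q = 88 + 27 = 115)
A(O) = -25 (A(O) = -30 + 5*((O + O)/(O + O)) = -30 + 5*((2*O)/((2*O))) = -30 + 5*((2*O)*(1/(2*O))) = -30 + 5*1 = -30 + 5 = -25)
D(F, m) = F + 4*m (D(F, m) = 4*m + F = F + 4*m)
1/D(Q, u(A(2))) = 1/(115 + 4*(-4 - 25)) = 1/(115 + 4*(-29)) = 1/(115 - 116) = 1/(-1) = -1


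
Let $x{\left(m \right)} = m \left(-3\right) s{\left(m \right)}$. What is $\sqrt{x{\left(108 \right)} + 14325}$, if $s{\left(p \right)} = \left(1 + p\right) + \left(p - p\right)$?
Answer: $i \sqrt{20991} \approx 144.88 i$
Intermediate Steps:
$s{\left(p \right)} = 1 + p$ ($s{\left(p \right)} = \left(1 + p\right) + 0 = 1 + p$)
$x{\left(m \right)} = - 3 m \left(1 + m\right)$ ($x{\left(m \right)} = m \left(-3\right) \left(1 + m\right) = - 3 m \left(1 + m\right)$)
$\sqrt{x{\left(108 \right)} + 14325} = \sqrt{\left(-3\right) 108 \left(1 + 108\right) + 14325} = \sqrt{\left(-3\right) 108 \cdot 109 + 14325} = \sqrt{-35316 + 14325} = \sqrt{-20991} = i \sqrt{20991}$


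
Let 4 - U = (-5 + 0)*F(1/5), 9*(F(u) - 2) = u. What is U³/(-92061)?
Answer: -2048383/67112469 ≈ -0.030522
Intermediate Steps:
F(u) = 2 + u/9
U = 127/9 (U = 4 - (-5 + 0)*(2 + (⅑)/5) = 4 - (-5)*(2 + (⅑)*(⅕)) = 4 - (-5)*(2 + 1/45) = 4 - (-5)*91/45 = 4 - 1*(-91/9) = 4 + 91/9 = 127/9 ≈ 14.111)
U³/(-92061) = (127/9)³/(-92061) = (2048383/729)*(-1/92061) = -2048383/67112469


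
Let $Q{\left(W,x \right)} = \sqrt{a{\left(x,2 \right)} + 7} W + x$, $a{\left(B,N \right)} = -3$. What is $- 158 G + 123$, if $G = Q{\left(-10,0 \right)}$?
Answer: $3283$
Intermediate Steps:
$Q{\left(W,x \right)} = x + 2 W$ ($Q{\left(W,x \right)} = \sqrt{-3 + 7} W + x = \sqrt{4} W + x = 2 W + x = x + 2 W$)
$G = -20$ ($G = 0 + 2 \left(-10\right) = 0 - 20 = -20$)
$- 158 G + 123 = \left(-158\right) \left(-20\right) + 123 = 3160 + 123 = 3283$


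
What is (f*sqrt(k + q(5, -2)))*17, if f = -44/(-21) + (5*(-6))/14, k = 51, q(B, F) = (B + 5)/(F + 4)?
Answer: -34*sqrt(14)/21 ≈ -6.0579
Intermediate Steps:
q(B, F) = (5 + B)/(4 + F)
f = -1/21 (f = -44*(-1/21) - 30*1/14 = 44/21 - 15/7 = -1/21 ≈ -0.047619)
(f*sqrt(k + q(5, -2)))*17 = -sqrt(51 + (5 + 5)/(4 - 2))/21*17 = -sqrt(51 + 10/2)/21*17 = -sqrt(51 + (1/2)*10)/21*17 = -sqrt(51 + 5)/21*17 = -2*sqrt(14)/21*17 = -34*sqrt(14)/21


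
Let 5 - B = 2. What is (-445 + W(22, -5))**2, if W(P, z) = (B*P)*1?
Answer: 143641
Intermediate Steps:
B = 3 (B = 5 - 1*2 = 5 - 2 = 3)
W(P, z) = 3*P (W(P, z) = (3*P)*1 = 3*P)
(-445 + W(22, -5))**2 = (-445 + 3*22)**2 = (-445 + 66)**2 = (-379)**2 = 143641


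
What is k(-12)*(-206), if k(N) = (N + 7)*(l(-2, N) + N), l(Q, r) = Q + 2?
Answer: -12360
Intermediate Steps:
l(Q, r) = 2 + Q
k(N) = N*(7 + N) (k(N) = (N + 7)*((2 - 2) + N) = (7 + N)*(0 + N) = (7 + N)*N = N*(7 + N))
k(-12)*(-206) = -12*(7 - 12)*(-206) = -12*(-5)*(-206) = 60*(-206) = -12360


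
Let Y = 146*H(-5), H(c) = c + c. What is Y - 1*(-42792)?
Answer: 41332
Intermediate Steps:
H(c) = 2*c
Y = -1460 (Y = 146*(2*(-5)) = 146*(-10) = -1460)
Y - 1*(-42792) = -1460 - 1*(-42792) = -1460 + 42792 = 41332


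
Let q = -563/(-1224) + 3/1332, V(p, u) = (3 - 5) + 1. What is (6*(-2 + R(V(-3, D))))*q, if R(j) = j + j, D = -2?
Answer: -20933/1887 ≈ -11.093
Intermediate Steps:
V(p, u) = -1 (V(p, u) = -2 + 1 = -1)
R(j) = 2*j
q = 20933/45288 (q = -563*(-1/1224) + 3*(1/1332) = 563/1224 + 1/444 = 20933/45288 ≈ 0.46222)
(6*(-2 + R(V(-3, D))))*q = (6*(-2 + 2*(-1)))*(20933/45288) = (6*(-2 - 2))*(20933/45288) = (6*(-4))*(20933/45288) = -24*20933/45288 = -20933/1887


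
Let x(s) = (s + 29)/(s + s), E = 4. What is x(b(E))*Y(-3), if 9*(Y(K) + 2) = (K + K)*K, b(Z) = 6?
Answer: 0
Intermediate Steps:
Y(K) = -2 + 2*K²/9 (Y(K) = -2 + ((K + K)*K)/9 = -2 + ((2*K)*K)/9 = -2 + (2*K²)/9 = -2 + 2*K²/9)
x(s) = (29 + s)/(2*s) (x(s) = (29 + s)/((2*s)) = (29 + s)*(1/(2*s)) = (29 + s)/(2*s))
x(b(E))*Y(-3) = ((½)*(29 + 6)/6)*(-2 + (2/9)*(-3)²) = ((½)*(⅙)*35)*(-2 + (2/9)*9) = 35*(-2 + 2)/12 = (35/12)*0 = 0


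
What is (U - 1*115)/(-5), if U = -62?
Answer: 177/5 ≈ 35.400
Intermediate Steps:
(U - 1*115)/(-5) = (-62 - 1*115)/(-5) = -(-62 - 115)/5 = -1/5*(-177) = 177/5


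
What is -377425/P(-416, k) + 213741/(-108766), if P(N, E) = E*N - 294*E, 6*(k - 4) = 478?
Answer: 250183056/57009379 ≈ 4.3885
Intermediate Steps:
k = 251/3 (k = 4 + (⅙)*478 = 4 + 239/3 = 251/3 ≈ 83.667)
P(N, E) = -294*E + E*N
-377425/P(-416, k) + 213741/(-108766) = -377425*3/(251*(-294 - 416)) + 213741/(-108766) = -377425/((251/3)*(-710)) + 213741*(-1/108766) = -377425/(-178210/3) - 12573/6398 = -377425*(-3/178210) - 12573/6398 = 226455/35642 - 12573/6398 = 250183056/57009379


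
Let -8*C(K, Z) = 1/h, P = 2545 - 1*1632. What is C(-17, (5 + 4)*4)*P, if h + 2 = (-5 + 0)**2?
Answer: -913/184 ≈ -4.9620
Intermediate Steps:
P = 913 (P = 2545 - 1632 = 913)
h = 23 (h = -2 + (-5 + 0)**2 = -2 + (-5)**2 = -2 + 25 = 23)
C(K, Z) = -1/184 (C(K, Z) = -1/8/23 = -1/8*1/23 = -1/184)
C(-17, (5 + 4)*4)*P = -1/184*913 = -913/184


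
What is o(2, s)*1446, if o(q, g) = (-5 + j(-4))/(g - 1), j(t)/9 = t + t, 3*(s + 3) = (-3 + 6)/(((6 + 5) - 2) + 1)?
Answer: 371140/13 ≈ 28549.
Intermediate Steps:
s = -29/10 (s = -3 + ((-3 + 6)/(((6 + 5) - 2) + 1))/3 = -3 + (3/((11 - 2) + 1))/3 = -3 + (3/(9 + 1))/3 = -3 + (3/10)/3 = -3 + (3*(⅒))/3 = -3 + (⅓)*(3/10) = -3 + ⅒ = -29/10 ≈ -2.9000)
j(t) = 18*t (j(t) = 9*(t + t) = 9*(2*t) = 18*t)
o(q, g) = -77/(-1 + g) (o(q, g) = (-5 + 18*(-4))/(g - 1) = (-5 - 72)/(-1 + g) = -77/(-1 + g))
o(2, s)*1446 = -77/(-1 - 29/10)*1446 = -77/(-39/10)*1446 = -77*(-10/39)*1446 = (770/39)*1446 = 371140/13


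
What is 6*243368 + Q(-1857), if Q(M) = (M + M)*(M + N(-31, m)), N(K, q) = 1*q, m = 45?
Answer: 8189976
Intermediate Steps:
N(K, q) = q
Q(M) = 2*M*(45 + M) (Q(M) = (M + M)*(M + 45) = (2*M)*(45 + M) = 2*M*(45 + M))
6*243368 + Q(-1857) = 6*243368 + 2*(-1857)*(45 - 1857) = 1460208 + 2*(-1857)*(-1812) = 1460208 + 6729768 = 8189976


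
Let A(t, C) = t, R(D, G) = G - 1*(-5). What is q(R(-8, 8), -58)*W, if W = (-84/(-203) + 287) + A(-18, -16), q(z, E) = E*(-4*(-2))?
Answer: -125008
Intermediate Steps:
R(D, G) = 5 + G (R(D, G) = G + 5 = 5 + G)
q(z, E) = 8*E (q(z, E) = E*8 = 8*E)
W = 7813/29 (W = (-84/(-203) + 287) - 18 = (-84*(-1/203) + 287) - 18 = (12/29 + 287) - 18 = 8335/29 - 18 = 7813/29 ≈ 269.41)
q(R(-8, 8), -58)*W = (8*(-58))*(7813/29) = -464*7813/29 = -125008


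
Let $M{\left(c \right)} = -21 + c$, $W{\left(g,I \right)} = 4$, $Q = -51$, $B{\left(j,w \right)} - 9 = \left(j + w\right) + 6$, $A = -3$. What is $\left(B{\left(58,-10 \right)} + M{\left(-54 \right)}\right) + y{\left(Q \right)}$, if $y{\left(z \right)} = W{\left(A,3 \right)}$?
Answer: $-8$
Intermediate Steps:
$B{\left(j,w \right)} = 15 + j + w$ ($B{\left(j,w \right)} = 9 + \left(\left(j + w\right) + 6\right) = 9 + \left(6 + j + w\right) = 15 + j + w$)
$y{\left(z \right)} = 4$
$\left(B{\left(58,-10 \right)} + M{\left(-54 \right)}\right) + y{\left(Q \right)} = \left(\left(15 + 58 - 10\right) - 75\right) + 4 = \left(63 - 75\right) + 4 = -12 + 4 = -8$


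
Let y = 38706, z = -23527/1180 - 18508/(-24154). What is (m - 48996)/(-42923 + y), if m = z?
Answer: 698508352419/60095876620 ≈ 11.623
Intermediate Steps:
z = -273215859/14250860 (z = -23527*1/1180 - 18508*(-1/24154) = -23527/1180 + 9254/12077 = -273215859/14250860 ≈ -19.172)
m = -273215859/14250860 ≈ -19.172
(m - 48996)/(-42923 + y) = (-273215859/14250860 - 48996)/(-42923 + 38706) = -698508352419/14250860/(-4217) = -698508352419/14250860*(-1/4217) = 698508352419/60095876620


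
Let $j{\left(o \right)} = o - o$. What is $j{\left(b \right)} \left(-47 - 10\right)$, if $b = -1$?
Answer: $0$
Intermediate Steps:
$j{\left(o \right)} = 0$
$j{\left(b \right)} \left(-47 - 10\right) = 0 \left(-47 - 10\right) = 0 \left(-57\right) = 0$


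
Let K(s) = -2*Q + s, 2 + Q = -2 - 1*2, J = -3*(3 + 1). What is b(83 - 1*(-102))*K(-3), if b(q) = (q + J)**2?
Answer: 269361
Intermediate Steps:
J = -12 (J = -3*4 = -12)
Q = -6 (Q = -2 + (-2 - 1*2) = -2 + (-2 - 2) = -2 - 4 = -6)
K(s) = 12 + s (K(s) = -2*(-6) + s = 12 + s)
b(q) = (-12 + q)**2 (b(q) = (q - 12)**2 = (-12 + q)**2)
b(83 - 1*(-102))*K(-3) = (-12 + (83 - 1*(-102)))**2*(12 - 3) = (-12 + (83 + 102))**2*9 = (-12 + 185)**2*9 = 173**2*9 = 29929*9 = 269361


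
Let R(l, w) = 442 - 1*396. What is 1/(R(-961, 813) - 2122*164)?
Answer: -1/347962 ≈ -2.8739e-6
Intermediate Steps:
R(l, w) = 46 (R(l, w) = 442 - 396 = 46)
1/(R(-961, 813) - 2122*164) = 1/(46 - 2122*164) = 1/(46 - 348008) = 1/(-347962) = -1/347962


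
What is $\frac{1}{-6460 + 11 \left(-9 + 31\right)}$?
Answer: $- \frac{1}{6218} \approx -0.00016082$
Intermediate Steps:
$\frac{1}{-6460 + 11 \left(-9 + 31\right)} = \frac{1}{-6460 + 11 \cdot 22} = \frac{1}{-6460 + 242} = \frac{1}{-6218} = - \frac{1}{6218}$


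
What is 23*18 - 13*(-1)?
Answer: 427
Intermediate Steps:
23*18 - 13*(-1) = 414 + 13 = 427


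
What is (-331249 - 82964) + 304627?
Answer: -109586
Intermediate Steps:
(-331249 - 82964) + 304627 = -414213 + 304627 = -109586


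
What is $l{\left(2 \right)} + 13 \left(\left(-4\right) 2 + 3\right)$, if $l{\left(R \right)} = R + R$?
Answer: $-61$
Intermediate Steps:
$l{\left(R \right)} = 2 R$
$l{\left(2 \right)} + 13 \left(\left(-4\right) 2 + 3\right) = 2 \cdot 2 + 13 \left(\left(-4\right) 2 + 3\right) = 4 + 13 \left(-8 + 3\right) = 4 + 13 \left(-5\right) = 4 - 65 = -61$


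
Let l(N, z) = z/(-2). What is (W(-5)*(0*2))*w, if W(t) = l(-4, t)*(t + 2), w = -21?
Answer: 0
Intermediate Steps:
l(N, z) = -z/2 (l(N, z) = z*(-½) = -z/2)
W(t) = -t*(2 + t)/2 (W(t) = (-t/2)*(t + 2) = (-t/2)*(2 + t) = -t*(2 + t)/2)
(W(-5)*(0*2))*w = ((-½*(-5)*(2 - 5))*(0*2))*(-21) = (-½*(-5)*(-3)*0)*(-21) = -15/2*0*(-21) = 0*(-21) = 0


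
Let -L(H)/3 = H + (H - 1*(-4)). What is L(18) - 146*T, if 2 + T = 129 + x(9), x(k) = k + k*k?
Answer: -31802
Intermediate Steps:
x(k) = k + k**2
L(H) = -12 - 6*H (L(H) = -3*(H + (H - 1*(-4))) = -3*(H + (H + 4)) = -3*(H + (4 + H)) = -3*(4 + 2*H) = -12 - 6*H)
T = 217 (T = -2 + (129 + 9*(1 + 9)) = -2 + (129 + 9*10) = -2 + (129 + 90) = -2 + 219 = 217)
L(18) - 146*T = (-12 - 6*18) - 146*217 = (-12 - 108) - 31682 = -120 - 31682 = -31802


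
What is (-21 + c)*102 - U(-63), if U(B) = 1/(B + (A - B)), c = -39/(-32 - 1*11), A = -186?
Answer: -16391765/7998 ≈ -2049.5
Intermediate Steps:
c = 39/43 (c = -39/(-32 - 11) = -39/(-43) = -39*(-1/43) = 39/43 ≈ 0.90698)
U(B) = -1/186 (U(B) = 1/(B + (-186 - B)) = 1/(-186) = -1/186)
(-21 + c)*102 - U(-63) = (-21 + 39/43)*102 - 1*(-1/186) = -864/43*102 + 1/186 = -88128/43 + 1/186 = -16391765/7998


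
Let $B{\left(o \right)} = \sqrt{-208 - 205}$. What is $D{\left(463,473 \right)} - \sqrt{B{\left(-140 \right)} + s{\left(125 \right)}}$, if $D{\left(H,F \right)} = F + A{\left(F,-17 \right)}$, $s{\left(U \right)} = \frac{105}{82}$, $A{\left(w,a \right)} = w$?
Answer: $946 - \frac{\sqrt{8610 + 6724 i \sqrt{413}}}{82} \approx 942.71 - 3.0889 i$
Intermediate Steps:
$B{\left(o \right)} = i \sqrt{413}$ ($B{\left(o \right)} = \sqrt{-413} = i \sqrt{413}$)
$s{\left(U \right)} = \frac{105}{82}$ ($s{\left(U \right)} = 105 \cdot \frac{1}{82} = \frac{105}{82}$)
$D{\left(H,F \right)} = 2 F$ ($D{\left(H,F \right)} = F + F = 2 F$)
$D{\left(463,473 \right)} - \sqrt{B{\left(-140 \right)} + s{\left(125 \right)}} = 2 \cdot 473 - \sqrt{i \sqrt{413} + \frac{105}{82}} = 946 - \sqrt{\frac{105}{82} + i \sqrt{413}}$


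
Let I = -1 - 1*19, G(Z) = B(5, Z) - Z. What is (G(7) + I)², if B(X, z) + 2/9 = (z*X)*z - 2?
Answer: 3771364/81 ≈ 46560.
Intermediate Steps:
B(X, z) = -20/9 + X*z² (B(X, z) = -2/9 + ((z*X)*z - 2) = -2/9 + ((X*z)*z - 2) = -2/9 + (X*z² - 2) = -2/9 + (-2 + X*z²) = -20/9 + X*z²)
G(Z) = -20/9 - Z + 5*Z² (G(Z) = (-20/9 + 5*Z²) - Z = -20/9 - Z + 5*Z²)
I = -20 (I = -1 - 19 = -20)
(G(7) + I)² = ((-20/9 - 1*7 + 5*7²) - 20)² = ((-20/9 - 7 + 5*49) - 20)² = ((-20/9 - 7 + 245) - 20)² = (2122/9 - 20)² = (1942/9)² = 3771364/81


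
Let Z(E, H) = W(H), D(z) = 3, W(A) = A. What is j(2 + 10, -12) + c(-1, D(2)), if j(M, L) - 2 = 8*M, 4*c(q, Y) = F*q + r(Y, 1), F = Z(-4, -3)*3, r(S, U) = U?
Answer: 201/2 ≈ 100.50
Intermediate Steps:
Z(E, H) = H
F = -9 (F = -3*3 = -9)
c(q, Y) = 1/4 - 9*q/4 (c(q, Y) = (-9*q + 1)/4 = (1 - 9*q)/4 = 1/4 - 9*q/4)
j(M, L) = 2 + 8*M
j(2 + 10, -12) + c(-1, D(2)) = (2 + 8*(2 + 10)) + (1/4 - 9/4*(-1)) = (2 + 8*12) + (1/4 + 9/4) = (2 + 96) + 5/2 = 98 + 5/2 = 201/2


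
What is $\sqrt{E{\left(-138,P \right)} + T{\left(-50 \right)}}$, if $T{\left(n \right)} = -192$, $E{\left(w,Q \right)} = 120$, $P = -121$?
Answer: $6 i \sqrt{2} \approx 8.4853 i$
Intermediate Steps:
$\sqrt{E{\left(-138,P \right)} + T{\left(-50 \right)}} = \sqrt{120 - 192} = \sqrt{-72} = 6 i \sqrt{2}$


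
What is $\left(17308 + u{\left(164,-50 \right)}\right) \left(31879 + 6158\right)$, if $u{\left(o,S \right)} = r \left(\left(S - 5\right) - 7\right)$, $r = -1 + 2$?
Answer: $655986102$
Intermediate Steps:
$r = 1$
$u{\left(o,S \right)} = -12 + S$ ($u{\left(o,S \right)} = 1 \left(\left(S - 5\right) - 7\right) = 1 \left(\left(-5 + S\right) - 7\right) = 1 \left(-12 + S\right) = -12 + S$)
$\left(17308 + u{\left(164,-50 \right)}\right) \left(31879 + 6158\right) = \left(17308 - 62\right) \left(31879 + 6158\right) = \left(17308 - 62\right) 38037 = 17246 \cdot 38037 = 655986102$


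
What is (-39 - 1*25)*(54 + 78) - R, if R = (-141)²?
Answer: -28329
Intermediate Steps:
R = 19881
(-39 - 1*25)*(54 + 78) - R = (-39 - 1*25)*(54 + 78) - 1*19881 = (-39 - 25)*132 - 19881 = -64*132 - 19881 = -8448 - 19881 = -28329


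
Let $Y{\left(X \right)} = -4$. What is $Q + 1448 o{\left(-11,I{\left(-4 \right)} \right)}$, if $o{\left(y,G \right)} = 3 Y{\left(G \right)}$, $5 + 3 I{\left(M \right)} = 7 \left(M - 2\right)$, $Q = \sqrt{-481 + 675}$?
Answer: $-17376 + \sqrt{194} \approx -17362.0$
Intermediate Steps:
$Q = \sqrt{194} \approx 13.928$
$I{\left(M \right)} = - \frac{19}{3} + \frac{7 M}{3}$ ($I{\left(M \right)} = - \frac{5}{3} + \frac{7 \left(M - 2\right)}{3} = - \frac{5}{3} + \frac{7 \left(-2 + M\right)}{3} = - \frac{5}{3} + \frac{-14 + 7 M}{3} = - \frac{5}{3} + \left(- \frac{14}{3} + \frac{7 M}{3}\right) = - \frac{19}{3} + \frac{7 M}{3}$)
$o{\left(y,G \right)} = -12$ ($o{\left(y,G \right)} = 3 \left(-4\right) = -12$)
$Q + 1448 o{\left(-11,I{\left(-4 \right)} \right)} = \sqrt{194} + 1448 \left(-12\right) = \sqrt{194} - 17376 = -17376 + \sqrt{194}$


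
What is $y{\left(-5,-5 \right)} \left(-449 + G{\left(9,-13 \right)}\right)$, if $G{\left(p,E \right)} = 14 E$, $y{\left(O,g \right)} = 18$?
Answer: $-11358$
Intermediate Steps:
$y{\left(-5,-5 \right)} \left(-449 + G{\left(9,-13 \right)}\right) = 18 \left(-449 + 14 \left(-13\right)\right) = 18 \left(-449 - 182\right) = 18 \left(-631\right) = -11358$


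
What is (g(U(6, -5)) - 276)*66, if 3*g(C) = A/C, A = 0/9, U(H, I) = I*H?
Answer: -18216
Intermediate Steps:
U(H, I) = H*I
A = 0 (A = 0*(⅑) = 0)
g(C) = 0 (g(C) = (0/C)/3 = (⅓)*0 = 0)
(g(U(6, -5)) - 276)*66 = (0 - 276)*66 = -276*66 = -18216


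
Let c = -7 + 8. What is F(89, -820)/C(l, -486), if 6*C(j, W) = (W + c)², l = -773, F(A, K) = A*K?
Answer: -87576/47045 ≈ -1.8615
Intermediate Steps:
c = 1
C(j, W) = (1 + W)²/6 (C(j, W) = (W + 1)²/6 = (1 + W)²/6)
F(89, -820)/C(l, -486) = (89*(-820))/(((1 - 486)²/6)) = -72980/((⅙)*(-485)²) = -72980/((⅙)*235225) = -72980/235225/6 = -72980*6/235225 = -87576/47045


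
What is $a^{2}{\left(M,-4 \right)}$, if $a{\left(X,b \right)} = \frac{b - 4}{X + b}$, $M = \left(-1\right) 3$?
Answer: $\frac{64}{49} \approx 1.3061$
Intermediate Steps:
$M = -3$
$a{\left(X,b \right)} = \frac{-4 + b}{X + b}$
$a^{2}{\left(M,-4 \right)} = \left(\frac{-4 - 4}{-3 - 4}\right)^{2} = \left(\frac{1}{-7} \left(-8\right)\right)^{2} = \left(\left(- \frac{1}{7}\right) \left(-8\right)\right)^{2} = \left(\frac{8}{7}\right)^{2} = \frac{64}{49}$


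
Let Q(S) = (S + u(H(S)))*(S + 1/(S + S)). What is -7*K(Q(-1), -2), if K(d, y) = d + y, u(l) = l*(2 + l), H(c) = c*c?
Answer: 35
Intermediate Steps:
H(c) = c²
Q(S) = (S + 1/(2*S))*(S + S²*(2 + S²)) (Q(S) = (S + S²*(2 + S²))*(S + 1/(S + S)) = (S + S²*(2 + S²))*(S + 1/(2*S)) = (S + 1/(2*S))*(S + S²*(2 + S²)))
-7*K(Q(-1), -2) = -7*((½ - 1 + (-1)² + (-1)⁵ + (5/2)*(-1)³) - 2) = -7*((½ - 1 + 1 - 1 + (5/2)*(-1)) - 2) = -7*((½ - 1 + 1 - 1 - 5/2) - 2) = -7*(-3 - 2) = -7*(-5) = 35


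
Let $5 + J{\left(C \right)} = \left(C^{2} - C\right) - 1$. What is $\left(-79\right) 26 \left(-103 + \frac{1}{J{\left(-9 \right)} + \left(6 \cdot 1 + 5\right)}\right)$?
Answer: $\frac{20096336}{95} \approx 2.1154 \cdot 10^{5}$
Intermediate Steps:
$J{\left(C \right)} = -6 + C^{2} - C$ ($J{\left(C \right)} = -5 - \left(1 + C - C^{2}\right) = -6 + C^{2} - C$)
$\left(-79\right) 26 \left(-103 + \frac{1}{J{\left(-9 \right)} + \left(6 \cdot 1 + 5\right)}\right) = \left(-79\right) 26 \left(-103 + \frac{1}{\left(-6 + \left(-9\right)^{2} - -9\right) + \left(6 \cdot 1 + 5\right)}\right) = - 2054 \left(-103 + \frac{1}{\left(-6 + 81 + 9\right) + \left(6 + 5\right)}\right) = - 2054 \left(-103 + \frac{1}{84 + 11}\right) = - 2054 \left(-103 + \frac{1}{95}\right) = \left(-2054\right) \left(- \frac{9784}{95}\right) = \frac{20096336}{95}$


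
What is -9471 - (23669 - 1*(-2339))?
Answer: -35479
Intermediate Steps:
-9471 - (23669 - 1*(-2339)) = -9471 - (23669 + 2339) = -9471 - 1*26008 = -9471 - 26008 = -35479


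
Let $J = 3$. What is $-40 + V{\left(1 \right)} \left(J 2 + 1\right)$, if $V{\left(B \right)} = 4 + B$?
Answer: $-5$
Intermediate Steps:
$-40 + V{\left(1 \right)} \left(J 2 + 1\right) = -40 + \left(4 + 1\right) \left(3 \cdot 2 + 1\right) = -40 + 5 \left(6 + 1\right) = -40 + 5 \cdot 7 = -40 + 35 = -5$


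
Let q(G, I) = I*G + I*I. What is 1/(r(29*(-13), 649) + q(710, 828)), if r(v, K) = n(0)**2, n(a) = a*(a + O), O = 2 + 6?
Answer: 1/1273464 ≈ 7.8526e-7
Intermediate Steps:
O = 8
n(a) = a*(8 + a) (n(a) = a*(a + 8) = a*(8 + a))
r(v, K) = 0 (r(v, K) = (0*(8 + 0))**2 = (0*8)**2 = 0**2 = 0)
q(G, I) = I**2 + G*I (q(G, I) = G*I + I**2 = I**2 + G*I)
1/(r(29*(-13), 649) + q(710, 828)) = 1/(0 + 828*(710 + 828)) = 1/(0 + 828*1538) = 1/(0 + 1273464) = 1/1273464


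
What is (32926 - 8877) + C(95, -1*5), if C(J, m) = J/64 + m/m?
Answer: 1539295/64 ≈ 24052.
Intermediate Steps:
C(J, m) = 1 + J/64 (C(J, m) = J*(1/64) + 1 = J/64 + 1 = 1 + J/64)
(32926 - 8877) + C(95, -1*5) = (32926 - 8877) + (1 + (1/64)*95) = 24049 + (1 + 95/64) = 24049 + 159/64 = 1539295/64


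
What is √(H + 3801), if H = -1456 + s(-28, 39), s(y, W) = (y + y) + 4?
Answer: √2293 ≈ 47.885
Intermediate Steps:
s(y, W) = 4 + 2*y (s(y, W) = 2*y + 4 = 4 + 2*y)
H = -1508 (H = -1456 + (4 + 2*(-28)) = -1456 + (4 - 56) = -1456 - 52 = -1508)
√(H + 3801) = √(-1508 + 3801) = √2293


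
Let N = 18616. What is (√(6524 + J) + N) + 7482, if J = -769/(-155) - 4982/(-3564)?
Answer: 26098 + √6150789215230/30690 ≈ 26179.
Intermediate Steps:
J = 1756463/276210 (J = -769*(-1/155) - 4982*(-1/3564) = 769/155 + 2491/1782 = 1756463/276210 ≈ 6.3592)
(√(6524 + J) + N) + 7482 = (√(6524 + 1756463/276210) + 18616) + 7482 = (√(1803750503/276210) + 18616) + 7482 = (√6150789215230/30690 + 18616) + 7482 = (18616 + √6150789215230/30690) + 7482 = 26098 + √6150789215230/30690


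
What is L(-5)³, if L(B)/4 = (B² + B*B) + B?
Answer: 5832000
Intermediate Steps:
L(B) = 4*B + 8*B² (L(B) = 4*((B² + B*B) + B) = 4*((B² + B²) + B) = 4*(2*B² + B) = 4*(B + 2*B²) = 4*B + 8*B²)
L(-5)³ = (4*(-5)*(1 + 2*(-5)))³ = (4*(-5)*(1 - 10))³ = (4*(-5)*(-9))³ = 180³ = 5832000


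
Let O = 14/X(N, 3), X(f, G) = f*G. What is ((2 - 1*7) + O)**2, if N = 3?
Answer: 961/81 ≈ 11.864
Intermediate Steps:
X(f, G) = G*f
O = 14/9 (O = 14/((3*3)) = 14/9 ≈ 1.5556)
((2 - 1*7) + O)**2 = ((2 - 1*7) + 14/9)**2 = ((2 - 7) + 14/9)**2 = (-5 + 14/9)**2 = (-31/9)**2 = 961/81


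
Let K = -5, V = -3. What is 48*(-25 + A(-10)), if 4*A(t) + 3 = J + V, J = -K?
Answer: -1212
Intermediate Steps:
J = 5 (J = -1*(-5) = 5)
A(t) = -1/4 (A(t) = -3/4 + (5 - 3)/4 = -3/4 + (1/4)*2 = -3/4 + 1/2 = -1/4)
48*(-25 + A(-10)) = 48*(-25 - 1/4) = 48*(-101/4) = -1212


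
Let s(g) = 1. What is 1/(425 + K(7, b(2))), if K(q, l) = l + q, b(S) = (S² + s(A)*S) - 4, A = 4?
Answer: 1/434 ≈ 0.0023041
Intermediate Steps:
b(S) = -4 + S + S² (b(S) = (S² + 1*S) - 4 = (S² + S) - 4 = (S + S²) - 4 = -4 + S + S²)
1/(425 + K(7, b(2))) = 1/(425 + ((-4 + 2 + 2²) + 7)) = 1/(425 + ((-4 + 2 + 4) + 7)) = 1/(425 + (2 + 7)) = 1/(425 + 9) = 1/434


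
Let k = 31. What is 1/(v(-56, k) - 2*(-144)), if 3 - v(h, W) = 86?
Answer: 1/205 ≈ 0.0048781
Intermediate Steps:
v(h, W) = -83 (v(h, W) = 3 - 1*86 = 3 - 86 = -83)
1/(v(-56, k) - 2*(-144)) = 1/(-83 - 2*(-144)) = 1/(-83 + 288) = 1/205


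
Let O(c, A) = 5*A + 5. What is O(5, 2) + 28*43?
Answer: 1219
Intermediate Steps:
O(c, A) = 5 + 5*A
O(5, 2) + 28*43 = (5 + 5*2) + 28*43 = (5 + 10) + 1204 = 15 + 1204 = 1219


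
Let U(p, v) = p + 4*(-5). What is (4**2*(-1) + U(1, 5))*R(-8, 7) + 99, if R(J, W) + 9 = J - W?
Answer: 939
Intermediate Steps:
R(J, W) = -9 + J - W (R(J, W) = -9 + (J - W) = -9 + J - W)
U(p, v) = -20 + p (U(p, v) = p - 20 = -20 + p)
(4**2*(-1) + U(1, 5))*R(-8, 7) + 99 = (4**2*(-1) + (-20 + 1))*(-9 - 8 - 1*7) + 99 = (16*(-1) - 19)*(-9 - 8 - 7) + 99 = (-16 - 19)*(-24) + 99 = -35*(-24) + 99 = 840 + 99 = 939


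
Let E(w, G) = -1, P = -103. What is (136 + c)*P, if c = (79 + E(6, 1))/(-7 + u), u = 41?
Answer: -242153/17 ≈ -14244.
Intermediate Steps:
c = 39/17 (c = (79 - 1)/(-7 + 41) = 78/34 = 78*(1/34) = 39/17 ≈ 2.2941)
(136 + c)*P = (136 + 39/17)*(-103) = (2351/17)*(-103) = -242153/17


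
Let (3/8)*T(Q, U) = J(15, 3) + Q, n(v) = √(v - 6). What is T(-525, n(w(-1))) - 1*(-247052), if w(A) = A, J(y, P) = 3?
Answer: 245660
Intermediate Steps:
n(v) = √(-6 + v)
T(Q, U) = 8 + 8*Q/3 (T(Q, U) = 8*(3 + Q)/3 = 8 + 8*Q/3)
T(-525, n(w(-1))) - 1*(-247052) = (8 + (8/3)*(-525)) - 1*(-247052) = (8 - 1400) + 247052 = -1392 + 247052 = 245660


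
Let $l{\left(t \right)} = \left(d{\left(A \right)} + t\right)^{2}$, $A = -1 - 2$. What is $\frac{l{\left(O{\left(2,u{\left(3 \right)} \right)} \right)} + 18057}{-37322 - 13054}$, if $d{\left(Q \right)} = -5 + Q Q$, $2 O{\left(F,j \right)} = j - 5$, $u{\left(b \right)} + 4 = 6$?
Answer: $- \frac{72253}{201504} \approx -0.35857$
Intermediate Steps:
$u{\left(b \right)} = 2$ ($u{\left(b \right)} = -4 + 6 = 2$)
$O{\left(F,j \right)} = - \frac{5}{2} + \frac{j}{2}$ ($O{\left(F,j \right)} = \frac{j - 5}{2} = \frac{-5 + j}{2} = - \frac{5}{2} + \frac{j}{2}$)
$A = -3$
$d{\left(Q \right)} = -5 + Q^{2}$
$l{\left(t \right)} = \left(4 + t\right)^{2}$ ($l{\left(t \right)} = \left(\left(-5 + \left(-3\right)^{2}\right) + t\right)^{2} = \left(\left(-5 + 9\right) + t\right)^{2} = \left(4 + t\right)^{2}$)
$\frac{l{\left(O{\left(2,u{\left(3 \right)} \right)} \right)} + 18057}{-37322 - 13054} = \frac{\left(4 + \left(- \frac{5}{2} + \frac{1}{2} \cdot 2\right)\right)^{2} + 18057}{-37322 - 13054} = \frac{\left(4 + \left(- \frac{5}{2} + 1\right)\right)^{2} + 18057}{-50376} = \left(\left(4 - \frac{3}{2}\right)^{2} + 18057\right) \left(- \frac{1}{50376}\right) = \left(\left(\frac{5}{2}\right)^{2} + 18057\right) \left(- \frac{1}{50376}\right) = \left(\frac{25}{4} + 18057\right) \left(- \frac{1}{50376}\right) = \frac{72253}{4} \left(- \frac{1}{50376}\right) = - \frac{72253}{201504}$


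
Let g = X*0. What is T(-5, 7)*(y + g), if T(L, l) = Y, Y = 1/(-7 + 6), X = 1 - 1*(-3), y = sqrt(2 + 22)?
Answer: -2*sqrt(6) ≈ -4.8990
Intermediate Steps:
y = 2*sqrt(6) (y = sqrt(24) = 2*sqrt(6) ≈ 4.8990)
X = 4 (X = 1 + 3 = 4)
Y = -1 (Y = 1/(-1) = -1)
T(L, l) = -1
g = 0 (g = 4*0 = 0)
T(-5, 7)*(y + g) = -(2*sqrt(6) + 0) = -2*sqrt(6)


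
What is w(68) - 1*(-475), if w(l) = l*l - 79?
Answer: 5020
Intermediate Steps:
w(l) = -79 + l² (w(l) = l² - 79 = -79 + l²)
w(68) - 1*(-475) = (-79 + 68²) - 1*(-475) = (-79 + 4624) + 475 = 4545 + 475 = 5020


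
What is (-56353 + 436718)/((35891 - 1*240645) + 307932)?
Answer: 380365/103178 ≈ 3.6865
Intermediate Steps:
(-56353 + 436718)/((35891 - 1*240645) + 307932) = 380365/((35891 - 240645) + 307932) = 380365/(-204754 + 307932) = 380365/103178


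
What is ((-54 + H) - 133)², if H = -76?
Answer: 69169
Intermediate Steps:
((-54 + H) - 133)² = ((-54 - 76) - 133)² = (-130 - 133)² = (-263)² = 69169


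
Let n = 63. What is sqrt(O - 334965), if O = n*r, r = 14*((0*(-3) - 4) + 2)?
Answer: I*sqrt(336729) ≈ 580.28*I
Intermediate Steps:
r = -28 (r = 14*((0 - 4) + 2) = 14*(-4 + 2) = 14*(-2) = -28)
O = -1764 (O = 63*(-28) = -1764)
sqrt(O - 334965) = sqrt(-1764 - 334965) = sqrt(-336729) = I*sqrt(336729)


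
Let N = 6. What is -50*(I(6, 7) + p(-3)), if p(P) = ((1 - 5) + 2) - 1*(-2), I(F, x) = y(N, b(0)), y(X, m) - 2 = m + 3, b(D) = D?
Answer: -250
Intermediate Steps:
y(X, m) = 5 + m (y(X, m) = 2 + (m + 3) = 2 + (3 + m) = 5 + m)
I(F, x) = 5 (I(F, x) = 5 + 0 = 5)
p(P) = 0 (p(P) = (-4 + 2) + 2 = -2 + 2 = 0)
-50*(I(6, 7) + p(-3)) = -50*(5 + 0) = -50*5 = -250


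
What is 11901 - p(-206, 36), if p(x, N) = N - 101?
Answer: 11966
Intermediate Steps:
p(x, N) = -101 + N
11901 - p(-206, 36) = 11901 - (-101 + 36) = 11901 - 1*(-65) = 11901 + 65 = 11966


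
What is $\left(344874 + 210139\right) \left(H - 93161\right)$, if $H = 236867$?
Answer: $79758698178$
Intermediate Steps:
$\left(344874 + 210139\right) \left(H - 93161\right) = \left(344874 + 210139\right) \left(236867 - 93161\right) = 555013 \cdot 143706 = 79758698178$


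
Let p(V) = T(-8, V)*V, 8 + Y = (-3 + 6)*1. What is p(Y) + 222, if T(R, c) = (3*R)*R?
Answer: -738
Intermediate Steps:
Y = -5 (Y = -8 + (-3 + 6)*1 = -8 + 3*1 = -8 + 3 = -5)
T(R, c) = 3*R²
p(V) = 192*V (p(V) = (3*(-8)²)*V = (3*64)*V = 192*V)
p(Y) + 222 = 192*(-5) + 222 = -960 + 222 = -738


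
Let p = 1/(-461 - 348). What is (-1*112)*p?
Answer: 112/809 ≈ 0.13844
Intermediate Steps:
p = -1/809 (p = 1/(-809) = -1/809 ≈ -0.0012361)
(-1*112)*p = -1*112*(-1/809) = -112*(-1/809) = 112/809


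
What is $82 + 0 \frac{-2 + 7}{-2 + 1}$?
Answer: $82$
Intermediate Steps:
$82 + 0 \frac{-2 + 7}{-2 + 1} = 82 + 0 \frac{1}{-1} \cdot 5 = 82 + 0 \left(\left(-1\right) 5\right) = 82 + 0 \left(-5\right) = 82 + 0 = 82$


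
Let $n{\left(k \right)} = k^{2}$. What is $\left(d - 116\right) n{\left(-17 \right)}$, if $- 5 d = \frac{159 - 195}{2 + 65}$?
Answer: $- \frac{11220136}{335} \approx -33493.0$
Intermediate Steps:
$d = \frac{36}{335}$ ($d = - \frac{\left(159 - 195\right) \frac{1}{2 + 65}}{5} = - \frac{\left(-36\right) \frac{1}{67}}{5} = \left(- \frac{1}{5}\right) \left(- \frac{36}{67}\right) = \frac{36}{335} \approx 0.10746$)
$\left(d - 116\right) n{\left(-17 \right)} = \left(\frac{36}{335} - 116\right) \left(-17\right)^{2} = \left(\frac{36}{335} - 116\right) 289 = \left(- \frac{38824}{335}\right) 289 = - \frac{11220136}{335}$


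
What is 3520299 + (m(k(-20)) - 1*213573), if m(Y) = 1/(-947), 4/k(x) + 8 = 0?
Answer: 3131469521/947 ≈ 3.3067e+6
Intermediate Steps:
k(x) = -½ (k(x) = 4/(-8 + 0) = 4/(-8) = 4*(-⅛) = -½)
m(Y) = -1/947
3520299 + (m(k(-20)) - 1*213573) = 3520299 + (-1/947 - 1*213573) = 3520299 + (-1/947 - 213573) = 3520299 - 202253632/947 = 3131469521/947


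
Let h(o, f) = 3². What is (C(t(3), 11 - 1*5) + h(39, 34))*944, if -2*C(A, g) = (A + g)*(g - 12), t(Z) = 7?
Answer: 45312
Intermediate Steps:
C(A, g) = -(-12 + g)*(A + g)/2 (C(A, g) = -(A + g)*(g - 12)/2 = -(A + g)*(-12 + g)/2 = -(-12 + g)*(A + g)/2)
h(o, f) = 9
(C(t(3), 11 - 1*5) + h(39, 34))*944 = ((6*7 + 6*(11 - 1*5) - (11 - 1*5)²/2 - ½*7*(11 - 1*5)) + 9)*944 = ((42 + 6*(11 - 5) - (11 - 5)²/2 - ½*7*(11 - 5)) + 9)*944 = ((42 + 6*6 - ½*6² - ½*7*6) + 9)*944 = ((42 + 36 - ½*36 - 21) + 9)*944 = ((42 + 36 - 18 - 21) + 9)*944 = (39 + 9)*944 = 48*944 = 45312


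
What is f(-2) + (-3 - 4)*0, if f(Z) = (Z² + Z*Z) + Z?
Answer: 6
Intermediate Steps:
f(Z) = Z + 2*Z² (f(Z) = (Z² + Z²) + Z = 2*Z² + Z = Z + 2*Z²)
f(-2) + (-3 - 4)*0 = -2*(1 + 2*(-2)) + (-3 - 4)*0 = -2*(1 - 4) - 7*0 = -2*(-3) + 0 = 6 + 0 = 6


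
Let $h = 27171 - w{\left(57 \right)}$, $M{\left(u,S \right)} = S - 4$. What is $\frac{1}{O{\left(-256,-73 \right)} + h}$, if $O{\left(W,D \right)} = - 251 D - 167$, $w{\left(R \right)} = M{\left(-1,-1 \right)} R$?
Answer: $\frac{1}{45612} \approx 2.1924 \cdot 10^{-5}$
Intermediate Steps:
$M{\left(u,S \right)} = -4 + S$
$w{\left(R \right)} = - 5 R$ ($w{\left(R \right)} = \left(-4 - 1\right) R = - 5 R$)
$O{\left(W,D \right)} = -167 - 251 D$
$h = 27456$ ($h = 27171 - \left(-5\right) 57 = 27171 - -285 = 27171 + 285 = 27456$)
$\frac{1}{O{\left(-256,-73 \right)} + h} = \frac{1}{\left(-167 - -18323\right) + 27456} = \frac{1}{\left(-167 + 18323\right) + 27456} = \frac{1}{18156 + 27456} = \frac{1}{45612}$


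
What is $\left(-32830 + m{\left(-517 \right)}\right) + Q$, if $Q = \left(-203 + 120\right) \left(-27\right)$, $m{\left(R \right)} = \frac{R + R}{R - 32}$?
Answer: $- \frac{16792327}{549} \approx -30587.0$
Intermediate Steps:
$m{\left(R \right)} = \frac{2 R}{-32 + R}$
$Q = 2241$ ($Q = \left(-83\right) \left(-27\right) = 2241$)
$\left(-32830 + m{\left(-517 \right)}\right) + Q = \left(-32830 + 2 \left(-517\right) \frac{1}{-32 - 517}\right) + 2241 = \left(-32830 + 2 \left(-517\right) \frac{1}{-549}\right) + 2241 = \left(-32830 + 2 \left(-517\right) \left(- \frac{1}{549}\right)\right) + 2241 = \left(-32830 + \frac{1034}{549}\right) + 2241 = - \frac{18022636}{549} + 2241 = - \frac{16792327}{549}$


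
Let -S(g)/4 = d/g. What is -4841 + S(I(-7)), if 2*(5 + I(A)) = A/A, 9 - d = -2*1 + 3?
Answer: -43505/9 ≈ -4833.9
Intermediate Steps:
d = 8 (d = 9 - (-2*1 + 3) = 9 - (-2 + 3) = 9 - 1*1 = 9 - 1 = 8)
I(A) = -9/2 (I(A) = -5 + (A/A)/2 = -5 + (½)*1 = -5 + ½ = -9/2)
S(g) = -32/g
-4841 + S(I(-7)) = -4841 - 32/(-9/2) = -4841 - 32*(-2/9) = -4841 + 64/9 = -43505/9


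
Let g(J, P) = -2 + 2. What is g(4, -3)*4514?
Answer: 0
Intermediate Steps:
g(J, P) = 0
g(4, -3)*4514 = 0*4514 = 0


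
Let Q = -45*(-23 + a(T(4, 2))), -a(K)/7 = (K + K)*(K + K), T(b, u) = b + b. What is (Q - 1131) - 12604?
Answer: 67940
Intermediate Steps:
T(b, u) = 2*b
a(K) = -28*K² (a(K) = -7*(K + K)*(K + K) = -7*2*K*2*K = -28*K²)
Q = 81675 (Q = -45*(-23 - 28*(2*4)²) = -45*(-23 - 28*8²) = -45*(-23 - 28*64) = -45*(-23 - 1792) = -45*(-1815) = 81675)
(Q - 1131) - 12604 = (81675 - 1131) - 12604 = 80544 - 12604 = 67940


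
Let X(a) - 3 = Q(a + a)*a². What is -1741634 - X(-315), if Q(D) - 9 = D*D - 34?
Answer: -39381663512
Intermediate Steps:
Q(D) = -25 + D² (Q(D) = 9 + (D*D - 34) = 9 + (D² - 34) = 9 + (-34 + D²) = -25 + D²)
X(a) = 3 + a²*(-25 + 4*a²) (X(a) = 3 + (-25 + (a + a)²)*a² = 3 + (-25 + (2*a)²)*a² = 3 + (-25 + 4*a²)*a² = 3 + a²*(-25 + 4*a²))
-1741634 - X(-315) = -1741634 - (3 + (-315)²*(-25 + 4*(-315)²)) = -1741634 - (3 + 99225*(-25 + 4*99225)) = -1741634 - (3 + 99225*(-25 + 396900)) = -1741634 - (3 + 99225*396875) = -1741634 - (3 + 39379921875) = -1741634 - 1*39379921878 = -1741634 - 39379921878 = -39381663512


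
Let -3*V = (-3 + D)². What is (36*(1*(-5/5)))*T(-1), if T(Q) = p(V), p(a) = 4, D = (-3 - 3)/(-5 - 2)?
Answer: -144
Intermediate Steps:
D = 6/7 (D = -6/(-7) = -6*(-⅐) = 6/7 ≈ 0.85714)
V = -75/49 (V = -(-3 + 6/7)²/3 = -(-15/7)²/3 = -⅓*225/49 = -75/49 ≈ -1.5306)
T(Q) = 4
(36*(1*(-5/5)))*T(-1) = (36*(1*(-5/5)))*4 = (36*(1*(-5*⅕)))*4 = (36*(1*(-1)))*4 = (36*(-1))*4 = -36*4 = -144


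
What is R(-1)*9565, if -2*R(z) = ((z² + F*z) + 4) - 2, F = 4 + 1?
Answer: 9565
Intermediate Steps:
F = 5
R(z) = -1 - 5*z/2 - z²/2 (R(z) = -(((z² + 5*z) + 4) - 2)/2 = -((4 + z² + 5*z) - 2)/2 = -(2 + z² + 5*z)/2 = -1 - 5*z/2 - z²/2)
R(-1)*9565 = (-1 - 5/2*(-1) - ½*(-1)²)*9565 = (-1 + 5/2 - ½*1)*9565 = (-1 + 5/2 - ½)*9565 = 1*9565 = 9565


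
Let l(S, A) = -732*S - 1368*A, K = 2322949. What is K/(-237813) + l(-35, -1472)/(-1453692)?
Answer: -321819019468/28808904633 ≈ -11.171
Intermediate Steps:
l(S, A) = -1368*A - 732*S
K/(-237813) + l(-35, -1472)/(-1453692) = 2322949/(-237813) + (-1368*(-1472) - 732*(-35))/(-1453692) = 2322949*(-1/237813) + (2013696 + 25620)*(-1/1453692) = -2322949/237813 + 2039316*(-1/1453692) = -2322949/237813 - 169943/121141 = -321819019468/28808904633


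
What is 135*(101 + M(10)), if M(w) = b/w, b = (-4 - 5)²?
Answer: 29457/2 ≈ 14729.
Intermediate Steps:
b = 81 (b = (-9)² = 81)
M(w) = 81/w
135*(101 + M(10)) = 135*(101 + 81/10) = 135*(1091/10) = 29457/2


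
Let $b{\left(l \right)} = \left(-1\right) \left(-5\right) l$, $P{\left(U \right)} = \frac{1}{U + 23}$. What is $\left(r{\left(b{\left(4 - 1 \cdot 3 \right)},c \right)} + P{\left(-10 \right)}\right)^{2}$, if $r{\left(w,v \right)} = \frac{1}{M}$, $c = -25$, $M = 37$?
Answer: $\frac{2500}{231361} \approx 0.010806$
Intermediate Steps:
$P{\left(U \right)} = \frac{1}{23 + U}$
$b{\left(l \right)} = 5 l$
$r{\left(w,v \right)} = \frac{1}{37}$
$\left(r{\left(b{\left(4 - 1 \cdot 3 \right)},c \right)} + P{\left(-10 \right)}\right)^{2} = \left(\frac{1}{37} + \frac{1}{23 - 10}\right)^{2} = \left(\frac{1}{37} + \frac{1}{13}\right)^{2} = \left(\frac{50}{481}\right)^{2} = \frac{2500}{231361}$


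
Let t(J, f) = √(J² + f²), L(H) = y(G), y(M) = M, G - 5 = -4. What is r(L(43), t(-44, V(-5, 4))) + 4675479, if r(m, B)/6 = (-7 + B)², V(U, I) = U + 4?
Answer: 4687395 - 84*√1937 ≈ 4.6837e+6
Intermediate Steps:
G = 1 (G = 5 - 4 = 1)
V(U, I) = 4 + U
L(H) = 1
r(m, B) = 6*(-7 + B)²
r(L(43), t(-44, V(-5, 4))) + 4675479 = 6*(-7 + √((-44)² + (4 - 5)²))² + 4675479 = 6*(-7 + √(1936 + (-1)²))² + 4675479 = 6*(-7 + √(1936 + 1))² + 4675479 = 6*(-7 + √1937)² + 4675479 = 4675479 + 6*(-7 + √1937)²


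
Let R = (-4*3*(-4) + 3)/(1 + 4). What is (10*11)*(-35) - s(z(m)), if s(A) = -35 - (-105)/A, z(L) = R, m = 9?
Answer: -65030/17 ≈ -3825.3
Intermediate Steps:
R = 51/5 (R = (-12*(-4) + 3)/5 = (48 + 3)*(⅕) = 51*(⅕) = 51/5 ≈ 10.200)
z(L) = 51/5
s(A) = -35 + 105/A
(10*11)*(-35) - s(z(m)) = (10*11)*(-35) - (-35 + 105/(51/5)) = 110*(-35) - (-35 + 105*(5/51)) = -3850 - (-35 + 175/17) = -3850 - 1*(-420/17) = -3850 + 420/17 = -65030/17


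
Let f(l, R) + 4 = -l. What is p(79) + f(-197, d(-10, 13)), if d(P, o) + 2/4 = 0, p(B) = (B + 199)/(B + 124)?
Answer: 39457/203 ≈ 194.37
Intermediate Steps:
p(B) = (199 + B)/(124 + B)
d(P, o) = -½ (d(P, o) = -½ + 0 = -½)
f(l, R) = -4 - l
p(79) + f(-197, d(-10, 13)) = (199 + 79)/(124 + 79) + (-4 - 1*(-197)) = 278/203 + (-4 + 197) = (1/203)*278 + 193 = 278/203 + 193 = 39457/203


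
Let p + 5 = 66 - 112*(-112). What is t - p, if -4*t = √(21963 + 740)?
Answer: -12605 - √22703/4 ≈ -12643.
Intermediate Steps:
t = -√22703/4 (t = -√(21963 + 740)/4 = -√22703/4 ≈ -37.669)
p = 12605 (p = -5 + (66 - 112*(-112)) = -5 + (66 + 12544) = -5 + 12610 = 12605)
t - p = -√22703/4 - 1*12605 = -√22703/4 - 12605 = -12605 - √22703/4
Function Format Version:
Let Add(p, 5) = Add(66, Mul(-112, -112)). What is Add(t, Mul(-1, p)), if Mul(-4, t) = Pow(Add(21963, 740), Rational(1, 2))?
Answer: Add(-12605, Mul(Rational(-1, 4), Pow(22703, Rational(1, 2)))) ≈ -12643.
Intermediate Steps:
t = Mul(Rational(-1, 4), Pow(22703, Rational(1, 2))) (t = Mul(Rational(-1, 4), Pow(Add(21963, 740), Rational(1, 2))) = Mul(Rational(-1, 4), Pow(22703, Rational(1, 2))) ≈ -37.669)
p = 12605 (p = Add(-5, Add(66, Mul(-112, -112))) = Add(-5, Add(66, 12544)) = Add(-5, 12610) = 12605)
Add(t, Mul(-1, p)) = Add(Mul(Rational(-1, 4), Pow(22703, Rational(1, 2))), Mul(-1, 12605)) = Add(Mul(Rational(-1, 4), Pow(22703, Rational(1, 2))), -12605) = Add(-12605, Mul(Rational(-1, 4), Pow(22703, Rational(1, 2))))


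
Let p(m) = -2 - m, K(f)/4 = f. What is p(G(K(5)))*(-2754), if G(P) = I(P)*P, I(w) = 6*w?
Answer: 6615108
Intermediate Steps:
K(f) = 4*f
G(P) = 6*P² (G(P) = (6*P)*P = 6*P²)
p(G(K(5)))*(-2754) = (-2 - 6*(4*5)²)*(-2754) = (-2 - 6*20²)*(-2754) = (-2 - 6*400)*(-2754) = (-2 - 1*2400)*(-2754) = (-2 - 2400)*(-2754) = -2402*(-2754) = 6615108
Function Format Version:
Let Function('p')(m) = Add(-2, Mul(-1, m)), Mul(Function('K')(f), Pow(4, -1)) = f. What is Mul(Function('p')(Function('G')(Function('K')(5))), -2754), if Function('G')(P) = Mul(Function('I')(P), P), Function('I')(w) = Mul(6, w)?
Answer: 6615108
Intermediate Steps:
Function('K')(f) = Mul(4, f)
Function('G')(P) = Mul(6, Pow(P, 2)) (Function('G')(P) = Mul(Mul(6, P), P) = Mul(6, Pow(P, 2)))
Mul(Function('p')(Function('G')(Function('K')(5))), -2754) = Mul(Add(-2, Mul(-1, Mul(6, Pow(Mul(4, 5), 2)))), -2754) = Mul(Add(-2, Mul(-1, Mul(6, Pow(20, 2)))), -2754) = Mul(Add(-2, Mul(-1, Mul(6, 400))), -2754) = Mul(Add(-2, Mul(-1, 2400)), -2754) = Mul(Add(-2, -2400), -2754) = Mul(-2402, -2754) = 6615108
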